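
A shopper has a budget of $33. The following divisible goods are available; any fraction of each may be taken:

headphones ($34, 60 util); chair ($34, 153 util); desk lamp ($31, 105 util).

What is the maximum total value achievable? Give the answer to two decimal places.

148.50

Take in order of value per unit:
- chair (153/34 per unit): 33 of 34 → value 33×153/34 = 148.5000, running total 148.50
Total 148.50.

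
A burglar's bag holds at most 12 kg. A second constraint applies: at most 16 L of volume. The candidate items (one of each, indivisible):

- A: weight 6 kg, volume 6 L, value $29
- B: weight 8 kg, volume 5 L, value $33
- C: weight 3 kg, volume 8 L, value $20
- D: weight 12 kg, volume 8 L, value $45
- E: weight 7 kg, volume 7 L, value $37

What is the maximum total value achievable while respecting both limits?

$57

Feasible sets respecting both limits:
- C+E: weight 10, volume 15, value 57
- B+C: weight 11, volume 13, value 53
- A+C: weight 9, volume 14, value 49
- D: weight 12, volume 8, value 45
Best: $57.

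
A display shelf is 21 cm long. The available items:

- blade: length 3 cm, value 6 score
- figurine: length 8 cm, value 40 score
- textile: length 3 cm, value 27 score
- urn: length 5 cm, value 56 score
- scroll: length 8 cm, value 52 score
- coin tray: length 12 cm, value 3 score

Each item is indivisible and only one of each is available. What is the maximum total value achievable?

Check high-value combinations within 21 cm:
- figurine+urn+scroll: length 8+5+8=21, value 40+56+52=148
- blade+textile+urn+scroll: length 3+3+5+8=19, value 6+27+56+52=141
- textile+urn+scroll: length 3+5+8=16, value 27+56+52=135
- blade+figurine+textile+urn: length 3+8+3+5=19, value 6+40+27+56=129
Best: 148 score.

148 score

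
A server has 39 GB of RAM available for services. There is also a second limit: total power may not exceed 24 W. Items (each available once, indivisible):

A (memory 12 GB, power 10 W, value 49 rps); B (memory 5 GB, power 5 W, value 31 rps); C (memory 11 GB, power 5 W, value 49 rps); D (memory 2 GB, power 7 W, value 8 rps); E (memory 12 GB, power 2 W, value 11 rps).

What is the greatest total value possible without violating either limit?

Feasible sets respecting both limits:
- A+B+C: memory 28, power 20, value 129
- A+C+D+E: memory 37, power 24, value 117
- A+C+E: memory 35, power 17, value 109
Best: 129 rps.

129 rps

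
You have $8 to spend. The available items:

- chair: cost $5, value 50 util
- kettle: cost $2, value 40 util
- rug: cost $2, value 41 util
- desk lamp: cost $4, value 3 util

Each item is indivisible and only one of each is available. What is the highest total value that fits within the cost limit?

91 util

Check high-value combinations within $8:
- chair+rug: cost 5+2=7, value 50+41=91
- chair+kettle: cost 5+2=7, value 50+40=90
- kettle+rug+desk lamp: cost 2+2+4=8, value 40+41+3=84
- kettle+rug: cost 2+2=4, value 40+41=81
- chair: cost 5, value 50
Best: 91 util.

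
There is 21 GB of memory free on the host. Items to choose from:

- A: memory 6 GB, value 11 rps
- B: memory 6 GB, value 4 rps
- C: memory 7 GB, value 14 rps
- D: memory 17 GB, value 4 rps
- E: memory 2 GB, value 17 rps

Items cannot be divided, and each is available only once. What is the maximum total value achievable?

46 rps

This is a 0/1 knapsack; check combinations near the capacity.
- A+B+C+E: memory 6+6+7+2=21, value 11+4+14+17=46
- A+C+E: memory 6+7+2=15, value 11+14+17=42
- B+C+E: memory 6+7+2=15, value 4+14+17=35
Best: 46 rps.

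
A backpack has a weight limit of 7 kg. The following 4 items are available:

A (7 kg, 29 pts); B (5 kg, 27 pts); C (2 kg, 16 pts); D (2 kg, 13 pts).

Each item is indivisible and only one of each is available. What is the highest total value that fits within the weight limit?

Check high-value combinations within 7 kg:
- B+C: weight 5+2=7, value 27+16=43
- B+D: weight 5+2=7, value 27+13=40
- C+D: weight 2+2=4, value 16+13=29
- A: weight 7, value 29
- B: weight 5, value 27
Best: 43 pts.

43 pts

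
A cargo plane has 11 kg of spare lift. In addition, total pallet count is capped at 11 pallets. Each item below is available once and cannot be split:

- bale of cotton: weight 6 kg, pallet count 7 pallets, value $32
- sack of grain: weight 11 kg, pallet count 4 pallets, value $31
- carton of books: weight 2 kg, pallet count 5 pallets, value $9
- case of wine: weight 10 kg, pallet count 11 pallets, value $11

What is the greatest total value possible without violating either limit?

Feasible sets respecting both limits:
- bale of cotton: weight 6, pallet count 7, value 32
- sack of grain: weight 11, pallet count 4, value 31
- case of wine: weight 10, pallet count 11, value 11
Best: $32.

$32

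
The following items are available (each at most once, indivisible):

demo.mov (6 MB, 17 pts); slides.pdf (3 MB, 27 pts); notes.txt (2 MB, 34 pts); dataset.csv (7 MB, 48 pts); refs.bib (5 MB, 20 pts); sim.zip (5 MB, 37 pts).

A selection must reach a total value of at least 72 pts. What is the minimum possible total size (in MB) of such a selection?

Subsets with value ≥ 72, sorted by total size:
- notes.txt+dataset.csv: size 9, value 82
- slides.pdf+notes.txt+sim.zip: size 10, value 98
- slides.pdf+notes.txt+refs.bib: size 10, value 81
Minimum size: 9 MB.

9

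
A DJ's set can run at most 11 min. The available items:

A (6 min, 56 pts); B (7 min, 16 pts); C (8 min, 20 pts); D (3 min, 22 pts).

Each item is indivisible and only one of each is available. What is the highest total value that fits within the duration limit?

Check high-value combinations within 11 min:
- A+D: duration 6+3=9, value 56+22=78
- A: duration 6, value 56
- C+D: duration 8+3=11, value 20+22=42
Best: 78 pts.

78 pts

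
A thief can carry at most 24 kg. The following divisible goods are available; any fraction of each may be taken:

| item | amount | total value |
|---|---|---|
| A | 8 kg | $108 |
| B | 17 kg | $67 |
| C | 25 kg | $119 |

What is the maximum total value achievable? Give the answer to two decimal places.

184.16

Take in order of value per unit:
- A (108/8 per unit): all 8 → value 108, running total 108.00
- C (119/25 per unit): 16 of 25 → value 16×119/25 = 76.1600, running total 184.16
Total 184.16.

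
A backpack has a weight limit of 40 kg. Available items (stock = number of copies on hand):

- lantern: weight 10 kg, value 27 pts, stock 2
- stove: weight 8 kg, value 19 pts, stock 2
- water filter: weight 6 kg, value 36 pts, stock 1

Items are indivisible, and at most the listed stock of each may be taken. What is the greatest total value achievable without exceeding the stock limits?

Best selections within weight 40 and stock limits:
- 2×lantern + 1×stove + 1×water filter: weight 34, value 109
- 1×lantern + 2×stove + 1×water filter: weight 32, value 101
- 2×lantern + 2×stove: weight 36, value 92
Best: 109 pts.

109 pts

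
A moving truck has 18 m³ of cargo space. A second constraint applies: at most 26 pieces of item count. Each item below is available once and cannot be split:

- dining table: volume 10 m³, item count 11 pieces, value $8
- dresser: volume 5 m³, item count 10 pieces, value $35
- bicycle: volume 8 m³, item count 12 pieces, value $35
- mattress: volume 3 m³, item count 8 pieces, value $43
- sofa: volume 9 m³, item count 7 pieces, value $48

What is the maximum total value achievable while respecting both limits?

$126

Feasible sets respecting both limits:
- dresser+mattress+sofa: volume 17, item count 25, value 126
- mattress+sofa: volume 12, item count 15, value 91
- dresser+sofa: volume 14, item count 17, value 83
- bicycle+sofa: volume 17, item count 19, value 83
Best: $126.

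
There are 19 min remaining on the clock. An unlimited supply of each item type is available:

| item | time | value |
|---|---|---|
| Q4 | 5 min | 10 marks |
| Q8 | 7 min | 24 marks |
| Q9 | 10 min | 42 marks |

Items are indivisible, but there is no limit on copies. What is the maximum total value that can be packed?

66 marks

Best value-per-unit is Q9 at 42/10; filling with it alone gives 1×42 = 42.
Optimal mix: 1×Q8 + 1×Q9 → time 17, value 66.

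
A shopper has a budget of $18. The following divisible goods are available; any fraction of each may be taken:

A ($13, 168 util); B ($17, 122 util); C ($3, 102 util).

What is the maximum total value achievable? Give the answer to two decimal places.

284.35

Take in order of value per unit:
- C (102/3 per unit): all 3 → value 102, running total 102.00
- A (168/13 per unit): all 13 → value 168, running total 270.00
- B (122/17 per unit): 2 of 17 → value 2×122/17 = 14.3529, running total 284.35
Total 284.35.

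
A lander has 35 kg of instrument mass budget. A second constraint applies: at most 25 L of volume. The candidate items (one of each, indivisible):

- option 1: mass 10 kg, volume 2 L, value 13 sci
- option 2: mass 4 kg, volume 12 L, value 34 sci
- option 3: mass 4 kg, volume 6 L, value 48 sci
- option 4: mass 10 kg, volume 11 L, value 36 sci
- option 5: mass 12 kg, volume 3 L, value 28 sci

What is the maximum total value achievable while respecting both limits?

Feasible sets respecting both limits:
- option 1+option 2+option 3+option 5: mass 30, volume 23, value 123
- option 3+option 4+option 5: mass 26, volume 20, value 112
- option 2+option 3+option 5: mass 20, volume 21, value 110
Best: 123 sci.

123 sci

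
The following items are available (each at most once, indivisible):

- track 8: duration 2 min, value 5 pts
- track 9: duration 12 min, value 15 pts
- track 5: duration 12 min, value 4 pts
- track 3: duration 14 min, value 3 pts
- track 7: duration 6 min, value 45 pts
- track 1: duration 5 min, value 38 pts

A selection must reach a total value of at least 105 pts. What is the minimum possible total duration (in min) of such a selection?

37

Subsets with value ≥ 105, sorted by total duration:
- track 8+track 9+track 5+track 7+track 1: duration 37, value 107
- track 8+track 9+track 3+track 7+track 1: duration 39, value 106
- track 9+track 5+track 3+track 7+track 1: duration 49, value 105
- track 8+track 9+track 5+track 3+track 7+track 1: duration 51, value 110
Minimum duration: 37 min.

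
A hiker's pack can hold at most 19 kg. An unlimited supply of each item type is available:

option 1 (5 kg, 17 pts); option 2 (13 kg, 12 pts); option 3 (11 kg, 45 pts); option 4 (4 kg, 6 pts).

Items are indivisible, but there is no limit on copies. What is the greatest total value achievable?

Best value-per-unit is option 3 at 45/11; filling with it alone gives 1×45 = 45.
Optimal mix: 1×option 1 + 1×option 3 → weight 16, value 62.

62 pts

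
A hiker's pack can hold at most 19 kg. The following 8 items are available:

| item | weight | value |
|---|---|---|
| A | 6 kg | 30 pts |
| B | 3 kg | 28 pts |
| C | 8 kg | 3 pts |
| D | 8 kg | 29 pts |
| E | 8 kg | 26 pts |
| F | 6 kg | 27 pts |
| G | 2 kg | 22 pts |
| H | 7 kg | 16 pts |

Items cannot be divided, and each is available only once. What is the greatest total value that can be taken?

Check high-value combinations within 19 kg:
- A+B+D+G: weight 6+3+8+2=19, value 30+28+29+22=109
- A+B+F+G: weight 6+3+6+2=17, value 30+28+27+22=107
- A+B+E+G: weight 6+3+8+2=19, value 30+28+26+22=106
- B+D+F+G: weight 3+8+6+2=19, value 28+29+27+22=106
Best: 109 pts.

109 pts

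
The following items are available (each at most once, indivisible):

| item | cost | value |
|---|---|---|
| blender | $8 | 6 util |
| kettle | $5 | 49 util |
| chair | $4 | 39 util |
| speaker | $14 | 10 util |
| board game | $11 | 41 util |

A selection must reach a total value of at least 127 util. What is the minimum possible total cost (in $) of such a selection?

20

Subsets with value ≥ 127, sorted by total cost:
- kettle+chair+board game: cost 20, value 129
- blender+kettle+chair+board game: cost 28, value 135
Minimum cost: 20 $.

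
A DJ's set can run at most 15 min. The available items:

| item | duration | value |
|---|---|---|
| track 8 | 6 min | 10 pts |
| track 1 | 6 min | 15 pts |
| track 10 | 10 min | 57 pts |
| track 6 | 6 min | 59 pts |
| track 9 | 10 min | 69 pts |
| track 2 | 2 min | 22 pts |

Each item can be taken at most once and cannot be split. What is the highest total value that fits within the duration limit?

Check high-value combinations within 15 min:
- track 1+track 6+track 2: duration 6+6+2=14, value 15+59+22=96
- track 9+track 2: duration 10+2=12, value 69+22=91
- track 8+track 6+track 2: duration 6+6+2=14, value 10+59+22=91
- track 6+track 2: duration 6+2=8, value 59+22=81
- track 10+track 2: duration 10+2=12, value 57+22=79
Best: 96 pts.

96 pts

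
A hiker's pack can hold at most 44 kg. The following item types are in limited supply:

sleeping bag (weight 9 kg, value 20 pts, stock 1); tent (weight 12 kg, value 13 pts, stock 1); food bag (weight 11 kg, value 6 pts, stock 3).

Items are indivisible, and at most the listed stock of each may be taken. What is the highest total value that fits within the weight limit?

Best selections within weight 44 and stock limits:
- 1×sleeping bag + 1×tent + 2×food bag: weight 43, value 45
- 1×sleeping bag + 1×tent + 1×food bag: weight 32, value 39
Best: 45 pts.

45 pts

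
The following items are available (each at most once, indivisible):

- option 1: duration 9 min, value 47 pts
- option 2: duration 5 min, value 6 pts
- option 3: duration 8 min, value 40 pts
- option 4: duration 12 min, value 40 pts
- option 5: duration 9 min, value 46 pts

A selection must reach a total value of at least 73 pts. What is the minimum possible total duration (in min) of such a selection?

Subsets with value ≥ 73, sorted by total duration:
- option 1+option 3: duration 17, value 87
- option 3+option 5: duration 17, value 86
- option 1+option 5: duration 18, value 93
Minimum duration: 17 min.

17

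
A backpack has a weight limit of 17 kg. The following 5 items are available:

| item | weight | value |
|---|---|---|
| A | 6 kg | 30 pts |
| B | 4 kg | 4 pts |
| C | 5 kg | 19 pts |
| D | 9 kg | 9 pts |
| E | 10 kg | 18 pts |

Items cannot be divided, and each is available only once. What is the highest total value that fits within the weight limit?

Check high-value combinations within 17 kg:
- A+B+C: weight 6+4+5=15, value 30+4+19=53
- A+C: weight 6+5=11, value 30+19=49
- A+E: weight 6+10=16, value 30+18=48
- A+D: weight 6+9=15, value 30+9=39
Best: 53 pts.

53 pts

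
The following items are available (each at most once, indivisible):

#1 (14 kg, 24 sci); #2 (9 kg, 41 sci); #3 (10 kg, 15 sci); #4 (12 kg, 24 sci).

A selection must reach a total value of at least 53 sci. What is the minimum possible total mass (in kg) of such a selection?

19

Subsets with value ≥ 53, sorted by total mass:
- #2+#3: mass 19, value 56
- #2+#4: mass 21, value 65
Minimum mass: 19 kg.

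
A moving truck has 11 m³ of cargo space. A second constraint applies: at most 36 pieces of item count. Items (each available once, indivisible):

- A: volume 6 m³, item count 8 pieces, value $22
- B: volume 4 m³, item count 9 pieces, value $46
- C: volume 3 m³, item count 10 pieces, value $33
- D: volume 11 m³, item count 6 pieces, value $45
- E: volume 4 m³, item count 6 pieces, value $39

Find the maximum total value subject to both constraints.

Feasible sets respecting both limits:
- B+C+E: volume 11, item count 25, value 118
- B+E: volume 8, item count 15, value 85
- B+C: volume 7, item count 19, value 79
- C+E: volume 7, item count 16, value 72
Best: $118.

$118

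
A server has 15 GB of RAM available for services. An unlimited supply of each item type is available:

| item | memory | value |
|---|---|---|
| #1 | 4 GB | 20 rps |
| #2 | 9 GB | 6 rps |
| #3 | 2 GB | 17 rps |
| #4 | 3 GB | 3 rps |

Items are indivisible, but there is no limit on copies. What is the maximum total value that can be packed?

Best value-per-unit is #3 at 17/2, and filling with it alone uses memory 7×2=14. No mix of the others beats 7×17 = 119.

119 rps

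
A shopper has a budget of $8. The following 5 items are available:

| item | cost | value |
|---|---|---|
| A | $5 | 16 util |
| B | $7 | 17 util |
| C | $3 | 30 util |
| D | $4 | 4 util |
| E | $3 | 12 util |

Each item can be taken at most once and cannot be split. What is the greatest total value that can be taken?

46 util

Check high-value combinations within $8:
- A+C: cost 5+3=8, value 16+30=46
- C+E: cost 3+3=6, value 30+12=42
- C+D: cost 3+4=7, value 30+4=34
- C: cost 3, value 30
- A+E: cost 5+3=8, value 16+12=28
Best: 46 util.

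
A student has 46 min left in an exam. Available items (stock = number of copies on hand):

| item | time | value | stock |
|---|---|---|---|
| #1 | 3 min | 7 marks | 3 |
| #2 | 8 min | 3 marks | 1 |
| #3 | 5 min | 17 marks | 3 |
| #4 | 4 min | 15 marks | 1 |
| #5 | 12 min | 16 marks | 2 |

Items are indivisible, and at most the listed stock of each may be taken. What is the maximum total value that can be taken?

105 marks

Top feasible selections:
- 1×#1 + 3×#3 + 1×#4 + 2×#5: time 46, value 105
- 3×#1 + 3×#3 + 1×#4 + 1×#5: time 40, value 103
- 2×#1 + 1×#2 + 3×#3 + 1×#4 + 1×#5: time 45, value 99
Best: 105 marks.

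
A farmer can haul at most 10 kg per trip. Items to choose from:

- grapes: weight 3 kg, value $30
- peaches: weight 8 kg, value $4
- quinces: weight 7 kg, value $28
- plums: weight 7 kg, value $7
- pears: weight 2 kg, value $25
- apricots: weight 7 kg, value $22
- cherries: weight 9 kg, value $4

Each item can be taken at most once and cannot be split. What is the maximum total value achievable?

$58

This is a 0/1 knapsack; check combinations near the capacity.
- grapes+quinces: weight 3+7=10, value 30+28=58
- grapes+pears: weight 3+2=5, value 30+25=55
- quinces+pears: weight 7+2=9, value 28+25=53
- grapes+apricots: weight 3+7=10, value 30+22=52
Best: $58.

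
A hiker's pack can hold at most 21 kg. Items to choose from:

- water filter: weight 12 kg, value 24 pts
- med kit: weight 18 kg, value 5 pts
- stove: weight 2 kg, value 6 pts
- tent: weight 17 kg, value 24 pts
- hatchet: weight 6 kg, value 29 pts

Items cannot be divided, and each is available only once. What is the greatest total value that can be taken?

Check high-value combinations within 21 kg:
- water filter+stove+hatchet: weight 12+2+6=20, value 24+6+29=59
- water filter+hatchet: weight 12+6=18, value 24+29=53
- stove+hatchet: weight 2+6=8, value 6+29=35
- water filter+stove: weight 12+2=14, value 24+6=30
Best: 59 pts.

59 pts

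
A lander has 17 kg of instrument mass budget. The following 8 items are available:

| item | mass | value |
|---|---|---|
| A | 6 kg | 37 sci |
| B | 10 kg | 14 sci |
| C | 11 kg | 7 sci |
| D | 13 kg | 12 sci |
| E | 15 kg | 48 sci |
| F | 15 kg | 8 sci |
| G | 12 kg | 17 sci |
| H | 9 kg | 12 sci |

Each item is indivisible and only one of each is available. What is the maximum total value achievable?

Check high-value combinations within 17 kg:
- A+B: mass 6+10=16, value 37+14=51
- A+H: mass 6+9=15, value 37+12=49
- E: mass 15, value 48
- A+C: mass 6+11=17, value 37+7=44
- A: mass 6, value 37
Best: 51 sci.

51 sci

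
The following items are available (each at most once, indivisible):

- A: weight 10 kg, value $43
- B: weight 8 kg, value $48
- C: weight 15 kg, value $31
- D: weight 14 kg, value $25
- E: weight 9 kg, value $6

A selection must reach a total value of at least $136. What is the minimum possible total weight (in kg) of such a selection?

Subsets with value ≥ 136, sorted by total weight:
- A+B+C+D: weight 47, value 147
- A+B+C+D+E: weight 56, value 153
Minimum weight: 47 kg.

47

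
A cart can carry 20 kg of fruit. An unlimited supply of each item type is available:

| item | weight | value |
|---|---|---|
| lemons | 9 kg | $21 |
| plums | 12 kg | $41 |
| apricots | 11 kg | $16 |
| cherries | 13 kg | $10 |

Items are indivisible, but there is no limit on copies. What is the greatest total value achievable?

Best value-per-unit is plums at 41/12; filling with it alone gives 1×41 = 41.
Optimal mix: 2×lemons → weight 18, value 42.

$42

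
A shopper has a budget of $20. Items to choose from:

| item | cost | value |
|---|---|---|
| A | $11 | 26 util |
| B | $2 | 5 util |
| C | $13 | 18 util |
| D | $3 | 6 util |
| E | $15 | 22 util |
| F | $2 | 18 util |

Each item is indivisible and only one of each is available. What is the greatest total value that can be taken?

Check high-value combinations within $20:
- A+B+D+F: cost 11+2+3+2=18, value 26+5+6+18=55
- A+D+F: cost 11+3+2=16, value 26+6+18=50
- A+B+F: cost 11+2+2=15, value 26+5+18=49
Best: 55 util.

55 util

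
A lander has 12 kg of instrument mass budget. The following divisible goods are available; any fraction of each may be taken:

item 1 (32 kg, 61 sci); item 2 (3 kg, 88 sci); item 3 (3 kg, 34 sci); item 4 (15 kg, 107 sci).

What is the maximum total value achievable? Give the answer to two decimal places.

Take in order of value per unit:
- item 2 (88/3 per unit): all 3 → value 88, running total 88.00
- item 3 (34/3 per unit): all 3 → value 34, running total 122.00
- item 4 (107/15 per unit): 6 of 15 → value 6×107/15 = 42.8000, running total 164.80
Total 164.80.

164.80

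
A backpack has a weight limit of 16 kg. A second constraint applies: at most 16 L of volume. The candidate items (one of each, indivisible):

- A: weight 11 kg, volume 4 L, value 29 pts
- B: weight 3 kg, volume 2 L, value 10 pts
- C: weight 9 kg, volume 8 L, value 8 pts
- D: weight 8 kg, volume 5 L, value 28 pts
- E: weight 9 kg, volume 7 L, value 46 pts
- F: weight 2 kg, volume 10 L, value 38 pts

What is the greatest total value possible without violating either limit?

Feasible sets respecting both limits:
- A+B+F: weight 16, volume 16, value 77
- A+F: weight 13, volume 14, value 67
- D+F: weight 10, volume 15, value 66
Best: 77 pts.

77 pts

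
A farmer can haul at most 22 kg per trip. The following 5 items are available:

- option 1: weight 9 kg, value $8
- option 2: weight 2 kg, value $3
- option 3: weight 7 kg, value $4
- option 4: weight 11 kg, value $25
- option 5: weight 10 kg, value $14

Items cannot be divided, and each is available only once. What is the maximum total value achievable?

$39

Check high-value combinations within 22 kg:
- option 4+option 5: weight 11+10=21, value 25+14=39
- option 1+option 2+option 4: weight 9+2+11=22, value 8+3+25=36
- option 1+option 4: weight 9+11=20, value 8+25=33
- option 2+option 3+option 4: weight 2+7+11=20, value 3+4+25=32
- option 3+option 4: weight 7+11=18, value 4+25=29
Best: $39.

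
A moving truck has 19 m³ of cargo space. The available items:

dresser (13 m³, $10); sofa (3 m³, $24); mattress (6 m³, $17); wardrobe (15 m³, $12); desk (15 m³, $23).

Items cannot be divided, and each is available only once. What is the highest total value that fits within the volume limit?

$47

This is a 0/1 knapsack; check combinations near the capacity.
- sofa+desk: volume 3+15=18, value 24+23=47
- sofa+mattress: volume 3+6=9, value 24+17=41
- sofa+wardrobe: volume 3+15=18, value 24+12=36
- dresser+sofa: volume 13+3=16, value 10+24=34
- dresser+mattress: volume 13+6=19, value 10+17=27
Best: $47.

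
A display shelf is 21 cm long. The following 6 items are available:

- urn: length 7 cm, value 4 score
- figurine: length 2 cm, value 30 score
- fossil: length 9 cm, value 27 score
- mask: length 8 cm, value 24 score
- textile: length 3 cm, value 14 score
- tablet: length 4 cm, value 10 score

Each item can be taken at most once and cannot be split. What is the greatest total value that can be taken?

81 score

Check high-value combinations within 21 cm:
- figurine+fossil+textile+tablet: length 2+9+3+4=18, value 30+27+14+10=81
- figurine+fossil+mask: length 2+9+8=19, value 30+27+24=81
- figurine+mask+textile+tablet: length 2+8+3+4=17, value 30+24+14+10=78
- urn+figurine+fossil+textile: length 7+2+9+3=21, value 4+30+27+14=75
Best: 81 score.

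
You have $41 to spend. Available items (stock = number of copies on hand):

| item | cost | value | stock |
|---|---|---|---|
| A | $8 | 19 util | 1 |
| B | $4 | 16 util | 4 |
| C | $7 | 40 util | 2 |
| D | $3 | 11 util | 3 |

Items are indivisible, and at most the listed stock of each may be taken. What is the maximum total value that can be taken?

Best selections within cost 41 and stock limits:
- 4×B + 2×C + 3×D: cost 39, value 177
- 1×A + 4×B + 2×C + 1×D: cost 41, value 174
- 1×A + 3×B + 2×C + 2×D: cost 40, value 169
- 4×B + 2×C + 2×D: cost 36, value 166
Best: 177 util.

177 util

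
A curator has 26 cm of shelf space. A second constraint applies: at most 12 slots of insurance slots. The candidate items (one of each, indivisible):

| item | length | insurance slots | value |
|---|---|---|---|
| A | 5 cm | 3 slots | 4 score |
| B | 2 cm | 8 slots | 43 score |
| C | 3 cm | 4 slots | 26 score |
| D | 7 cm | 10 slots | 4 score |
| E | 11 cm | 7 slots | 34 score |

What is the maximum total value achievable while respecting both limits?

Feasible sets respecting both limits:
- B+C: length 5, insurance slots 12, value 69
- C+E: length 14, insurance slots 11, value 60
- A+B: length 7, insurance slots 11, value 47
- B: length 2, insurance slots 8, value 43
Best: 69 score.

69 score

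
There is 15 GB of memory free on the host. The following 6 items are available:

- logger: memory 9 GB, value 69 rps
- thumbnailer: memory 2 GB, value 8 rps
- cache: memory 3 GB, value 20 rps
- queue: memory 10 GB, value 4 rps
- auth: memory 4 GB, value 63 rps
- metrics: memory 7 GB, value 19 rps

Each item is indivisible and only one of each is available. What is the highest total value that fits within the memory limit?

Check high-value combinations within 15 GB:
- logger+thumbnailer+auth: memory 9+2+4=15, value 69+8+63=140
- logger+auth: memory 9+4=13, value 69+63=132
- cache+auth+metrics: memory 3+4+7=14, value 20+63+19=102
Best: 140 rps.

140 rps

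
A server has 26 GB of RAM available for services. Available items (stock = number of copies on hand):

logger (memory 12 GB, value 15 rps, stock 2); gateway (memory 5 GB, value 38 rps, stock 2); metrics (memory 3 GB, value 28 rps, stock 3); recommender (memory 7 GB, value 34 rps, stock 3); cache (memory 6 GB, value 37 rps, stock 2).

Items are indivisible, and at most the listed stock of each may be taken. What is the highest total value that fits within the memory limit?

197 rps

Top feasible selections:
- 2×gateway + 3×metrics + 1×cache: memory 25, value 197
- 1×gateway + 3×metrics + 2×cache: memory 26, value 196
- 2×gateway + 3×metrics + 1×recommender: memory 26, value 194
Best: 197 rps.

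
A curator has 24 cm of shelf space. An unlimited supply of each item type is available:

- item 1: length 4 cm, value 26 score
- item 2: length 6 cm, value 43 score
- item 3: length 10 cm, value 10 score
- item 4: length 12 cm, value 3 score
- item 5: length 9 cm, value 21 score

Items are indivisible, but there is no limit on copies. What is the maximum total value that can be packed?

172 score

Best value-per-unit is item 2 at 43/6, and filling with it alone uses length 4×6=24. No mix of the others beats 4×43 = 172.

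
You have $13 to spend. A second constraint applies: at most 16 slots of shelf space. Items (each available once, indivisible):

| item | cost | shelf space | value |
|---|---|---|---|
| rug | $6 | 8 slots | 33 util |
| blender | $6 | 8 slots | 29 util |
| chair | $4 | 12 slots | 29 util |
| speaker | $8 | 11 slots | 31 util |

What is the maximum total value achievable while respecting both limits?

62 util

Feasible sets respecting both limits:
- rug+blender: cost 12, shelf space 16, value 62
- rug: cost 6, shelf space 8, value 33
- speaker: cost 8, shelf space 11, value 31
- blender: cost 6, shelf space 8, value 29
Best: 62 util.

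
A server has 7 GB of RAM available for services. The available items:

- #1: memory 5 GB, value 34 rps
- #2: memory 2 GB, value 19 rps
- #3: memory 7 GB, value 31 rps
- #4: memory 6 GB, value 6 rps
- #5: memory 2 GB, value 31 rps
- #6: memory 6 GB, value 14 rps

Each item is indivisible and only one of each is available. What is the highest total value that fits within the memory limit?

Check high-value combinations within 7 GB:
- #1+#5: memory 5+2=7, value 34+31=65
- #1+#2: memory 5+2=7, value 34+19=53
- #2+#5: memory 2+2=4, value 19+31=50
- #1: memory 5, value 34
Best: 65 rps.

65 rps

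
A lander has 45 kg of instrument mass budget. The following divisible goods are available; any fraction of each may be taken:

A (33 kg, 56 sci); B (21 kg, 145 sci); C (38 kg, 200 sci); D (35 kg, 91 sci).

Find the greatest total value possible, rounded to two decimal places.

Take in order of value per unit:
- B (145/21 per unit): all 21 → value 145, running total 145.00
- C (200/38 per unit): 24 of 38 → value 24×200/38 = 126.3158, running total 271.32
Total 271.32.

271.32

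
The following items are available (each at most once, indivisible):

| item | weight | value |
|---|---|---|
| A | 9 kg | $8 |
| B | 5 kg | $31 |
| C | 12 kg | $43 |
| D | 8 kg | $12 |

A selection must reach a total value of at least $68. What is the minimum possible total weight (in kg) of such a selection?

17

Subsets with value ≥ 68, sorted by total weight:
- B+C: weight 17, value 74
- B+C+D: weight 25, value 86
- A+B+C: weight 26, value 82
- A+B+C+D: weight 34, value 94
Minimum weight: 17 kg.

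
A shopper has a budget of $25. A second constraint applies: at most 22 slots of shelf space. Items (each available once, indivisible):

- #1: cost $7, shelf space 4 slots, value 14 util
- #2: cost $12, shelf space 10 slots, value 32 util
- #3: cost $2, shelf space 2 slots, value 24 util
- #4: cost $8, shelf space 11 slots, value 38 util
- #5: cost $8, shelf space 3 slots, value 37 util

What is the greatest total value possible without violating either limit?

113 util

Feasible sets respecting both limits:
- #1+#3+#4+#5: cost 25, shelf space 20, value 113
- #3+#4+#5: cost 18, shelf space 16, value 99
- #2+#3+#5: cost 22, shelf space 15, value 93
- #1+#4+#5: cost 23, shelf space 18, value 89
Best: 113 util.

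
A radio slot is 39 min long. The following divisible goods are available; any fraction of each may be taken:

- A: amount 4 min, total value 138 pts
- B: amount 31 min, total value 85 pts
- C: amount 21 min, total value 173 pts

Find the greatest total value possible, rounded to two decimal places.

Take in order of value per unit:
- A (138/4 per unit): all 4 → value 138, running total 138.00
- C (173/21 per unit): all 21 → value 173, running total 311.00
- B (85/31 per unit): 14 of 31 → value 14×85/31 = 38.3871, running total 349.39
Total 349.39.

349.39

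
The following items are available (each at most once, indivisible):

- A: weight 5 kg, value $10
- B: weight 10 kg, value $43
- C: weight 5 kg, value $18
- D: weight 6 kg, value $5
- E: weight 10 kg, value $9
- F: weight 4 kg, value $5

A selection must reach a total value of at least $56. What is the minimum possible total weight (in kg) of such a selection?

Subsets with value ≥ 56, sorted by total weight:
- B+C: weight 15, value 61
- B+C+F: weight 19, value 66
- A+B+F: weight 19, value 58
- A+B+C: weight 20, value 71
Minimum weight: 15 kg.

15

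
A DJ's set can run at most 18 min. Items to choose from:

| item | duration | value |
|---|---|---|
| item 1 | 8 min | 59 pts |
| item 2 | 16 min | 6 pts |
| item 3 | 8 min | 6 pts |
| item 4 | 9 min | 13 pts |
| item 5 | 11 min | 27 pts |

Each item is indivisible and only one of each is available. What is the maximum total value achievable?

Check high-value combinations within 18 min:
- item 1+item 4: duration 8+9=17, value 59+13=72
- item 1+item 3: duration 8+8=16, value 59+6=65
- item 1: duration 8, value 59
Best: 72 pts.

72 pts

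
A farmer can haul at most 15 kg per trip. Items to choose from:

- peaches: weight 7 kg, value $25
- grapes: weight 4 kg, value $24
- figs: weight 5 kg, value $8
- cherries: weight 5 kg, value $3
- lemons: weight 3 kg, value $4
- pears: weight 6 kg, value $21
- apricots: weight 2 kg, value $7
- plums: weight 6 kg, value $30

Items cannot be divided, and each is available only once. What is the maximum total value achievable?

Check high-value combinations within 15 kg:
- grapes+lemons+apricots+plums: weight 4+3+2+6=15, value 24+4+7+30=65
- grapes+figs+plums: weight 4+5+6=15, value 24+8+30=62
- peaches+apricots+plums: weight 7+2+6=15, value 25+7+30=62
- grapes+apricots+plums: weight 4+2+6=12, value 24+7+30=61
- grapes+lemons+plums: weight 4+3+6=13, value 24+4+30=58
Best: $65.

$65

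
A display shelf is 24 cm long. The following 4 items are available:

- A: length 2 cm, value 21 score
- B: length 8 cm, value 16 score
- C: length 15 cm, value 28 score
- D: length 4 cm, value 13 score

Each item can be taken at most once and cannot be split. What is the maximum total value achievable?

62 score

Check high-value combinations within 24 cm:
- A+C+D: length 2+15+4=21, value 21+28+13=62
- A+B+D: length 2+8+4=14, value 21+16+13=50
- A+C: length 2+15=17, value 21+28=49
Best: 62 score.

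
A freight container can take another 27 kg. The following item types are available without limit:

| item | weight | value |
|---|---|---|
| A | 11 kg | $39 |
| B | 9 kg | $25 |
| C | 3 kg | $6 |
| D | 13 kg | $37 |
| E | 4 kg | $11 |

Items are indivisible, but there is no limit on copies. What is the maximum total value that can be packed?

Best value-per-unit is A at 39/11; filling with it alone gives 2×39 = 78.
Optimal mix: 2×A + 1×E → weight 26, value 89.

$89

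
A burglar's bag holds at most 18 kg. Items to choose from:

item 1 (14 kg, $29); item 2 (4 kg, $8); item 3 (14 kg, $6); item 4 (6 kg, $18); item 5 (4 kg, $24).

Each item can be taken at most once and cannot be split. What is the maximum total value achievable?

$53

Check high-value combinations within 18 kg:
- item 1+item 5: weight 14+4=18, value 29+24=53
- item 2+item 4+item 5: weight 4+6+4=14, value 8+18+24=50
- item 4+item 5: weight 6+4=10, value 18+24=42
Best: $53.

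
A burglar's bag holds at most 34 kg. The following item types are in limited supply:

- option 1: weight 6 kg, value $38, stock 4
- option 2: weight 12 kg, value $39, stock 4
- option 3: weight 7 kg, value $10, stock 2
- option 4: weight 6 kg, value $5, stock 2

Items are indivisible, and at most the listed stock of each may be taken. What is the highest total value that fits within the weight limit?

$162

Top feasible selections:
- 4×option 1 + 1×option 3: weight 31, value 162
- 4×option 1 + 1×option 4: weight 30, value 157
Best: $162.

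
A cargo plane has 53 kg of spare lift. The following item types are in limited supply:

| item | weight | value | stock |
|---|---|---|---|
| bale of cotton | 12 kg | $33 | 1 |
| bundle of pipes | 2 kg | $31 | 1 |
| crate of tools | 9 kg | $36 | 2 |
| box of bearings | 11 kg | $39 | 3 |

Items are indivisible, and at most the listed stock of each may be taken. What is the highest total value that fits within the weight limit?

$220

Best selections within weight 53 and stock limits:
- 1×bundle of pipes + 2×crate of tools + 3×box of bearings: weight 53, value 220
- 2×crate of tools + 3×box of bearings: weight 51, value 189
- 1×bundle of pipes + 1×crate of tools + 3×box of bearings: weight 44, value 184
- 1×bale of cotton + 2×crate of tools + 2×box of bearings: weight 52, value 183
Best: $220.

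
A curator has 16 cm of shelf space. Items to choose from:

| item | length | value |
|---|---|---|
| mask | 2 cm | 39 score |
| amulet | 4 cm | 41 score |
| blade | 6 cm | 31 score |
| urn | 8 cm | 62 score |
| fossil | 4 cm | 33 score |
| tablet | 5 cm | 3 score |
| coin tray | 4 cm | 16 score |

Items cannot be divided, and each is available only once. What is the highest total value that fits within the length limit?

Check high-value combinations within 16 cm:
- mask+amulet+blade+fossil: length 2+4+6+4=16, value 39+41+31+33=144
- mask+amulet+urn: length 2+4+8=14, value 39+41+62=142
- amulet+urn+fossil: length 4+8+4=16, value 41+62+33=136
- mask+urn+fossil: length 2+8+4=14, value 39+62+33=134
Best: 144 score.

144 score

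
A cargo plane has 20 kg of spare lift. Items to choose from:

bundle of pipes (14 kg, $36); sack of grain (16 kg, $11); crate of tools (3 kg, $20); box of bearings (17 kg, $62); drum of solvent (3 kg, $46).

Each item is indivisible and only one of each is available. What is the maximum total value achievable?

$108

Check high-value combinations within 20 kg:
- box of bearings+drum of solvent: weight 17+3=20, value 62+46=108
- bundle of pipes+crate of tools+drum of solvent: weight 14+3+3=20, value 36+20+46=102
- bundle of pipes+drum of solvent: weight 14+3=17, value 36+46=82
Best: $108.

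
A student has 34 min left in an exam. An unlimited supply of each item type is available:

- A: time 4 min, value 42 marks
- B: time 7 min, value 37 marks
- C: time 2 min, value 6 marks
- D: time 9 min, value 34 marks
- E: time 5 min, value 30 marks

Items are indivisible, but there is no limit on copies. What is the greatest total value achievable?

Best value-per-unit is A at 42/4; filling with it alone gives 8×42 = 336.
Optimal mix: 8×A + 1×C → time 34, value 342.

342 marks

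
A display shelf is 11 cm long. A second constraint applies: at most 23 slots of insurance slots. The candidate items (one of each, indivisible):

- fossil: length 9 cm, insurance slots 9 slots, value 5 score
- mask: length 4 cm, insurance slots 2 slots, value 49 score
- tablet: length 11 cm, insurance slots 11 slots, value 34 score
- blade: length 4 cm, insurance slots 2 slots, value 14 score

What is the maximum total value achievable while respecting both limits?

Feasible sets respecting both limits:
- mask+blade: length 8, insurance slots 4, value 63
- mask: length 4, insurance slots 2, value 49
- tablet: length 11, insurance slots 11, value 34
Best: 63 score.

63 score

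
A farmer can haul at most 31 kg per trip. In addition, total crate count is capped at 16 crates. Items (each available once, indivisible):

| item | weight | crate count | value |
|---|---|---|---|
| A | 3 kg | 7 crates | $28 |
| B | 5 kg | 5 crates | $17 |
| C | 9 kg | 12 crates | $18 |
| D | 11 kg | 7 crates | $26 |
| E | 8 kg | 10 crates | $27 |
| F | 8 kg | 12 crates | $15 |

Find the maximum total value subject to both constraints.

$54

Feasible sets respecting both limits:
- A+D: weight 14, crate count 14, value 54
- A+B: weight 8, crate count 12, value 45
- B+E: weight 13, crate count 15, value 44
Best: $54.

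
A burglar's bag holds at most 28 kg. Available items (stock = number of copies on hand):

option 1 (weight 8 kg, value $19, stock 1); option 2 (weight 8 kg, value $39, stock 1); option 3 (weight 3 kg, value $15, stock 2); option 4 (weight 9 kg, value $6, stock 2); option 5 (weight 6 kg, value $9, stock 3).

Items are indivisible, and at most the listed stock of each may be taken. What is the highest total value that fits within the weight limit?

Top feasible selections:
- 1×option 1 + 1×option 2 + 2×option 3 + 1×option 5: weight 28, value 97
- 1×option 1 + 1×option 2 + 2×option 3: weight 22, value 88
Best: $97.

$97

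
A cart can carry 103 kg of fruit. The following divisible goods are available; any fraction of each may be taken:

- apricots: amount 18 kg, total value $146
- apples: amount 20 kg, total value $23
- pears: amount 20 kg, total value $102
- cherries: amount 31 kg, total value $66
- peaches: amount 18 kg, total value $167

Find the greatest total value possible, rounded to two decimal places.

499.40

Take in order of value per unit:
- peaches (167/18 per unit): all 18 → value 167, running total 167.00
- apricots (146/18 per unit): all 18 → value 146, running total 313.00
- pears (102/20 per unit): all 20 → value 102, running total 415.00
- cherries (66/31 per unit): all 31 → value 66, running total 481.00
- apples (23/20 per unit): 16 of 20 → value 16×23/20 = 18.4000, running total 499.40
Total 499.40.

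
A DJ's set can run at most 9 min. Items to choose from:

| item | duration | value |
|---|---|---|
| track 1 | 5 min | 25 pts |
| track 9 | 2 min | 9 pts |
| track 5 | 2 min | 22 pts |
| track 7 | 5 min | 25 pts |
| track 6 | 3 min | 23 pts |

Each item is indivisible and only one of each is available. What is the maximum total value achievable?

Check high-value combinations within 9 min:
- track 1+track 9+track 5: duration 5+2+2=9, value 25+9+22=56
- track 9+track 5+track 7: duration 2+2+5=9, value 9+22+25=56
- track 9+track 5+track 6: duration 2+2+3=7, value 9+22+23=54
- track 1+track 6: duration 5+3=8, value 25+23=48
Best: 56 pts.

56 pts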